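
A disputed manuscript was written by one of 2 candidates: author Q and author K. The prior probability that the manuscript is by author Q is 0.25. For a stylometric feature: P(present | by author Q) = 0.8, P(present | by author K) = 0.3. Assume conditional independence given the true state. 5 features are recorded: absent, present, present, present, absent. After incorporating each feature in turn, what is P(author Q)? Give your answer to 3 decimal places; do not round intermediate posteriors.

After 'absent': P(author Q) = 0.2·0.2500 / (0.2·0.2500 + 0.7·0.7500) ≈ 0.0870
After 'present': P(author Q) = 0.8·0.0870 / (0.8·0.0870 + 0.3·0.9130) ≈ 0.2025
After 'present': P(author Q) = 0.8·0.2025 / (0.8·0.2025 + 0.3·0.7975) ≈ 0.4038
After 'present': P(author Q) = 0.8·0.4038 / (0.8·0.4038 + 0.3·0.5962) ≈ 0.6436
After 'absent': P(author Q) = 0.2·0.6436 / (0.2·0.6436 + 0.7·0.3564) ≈ 0.3404

0.340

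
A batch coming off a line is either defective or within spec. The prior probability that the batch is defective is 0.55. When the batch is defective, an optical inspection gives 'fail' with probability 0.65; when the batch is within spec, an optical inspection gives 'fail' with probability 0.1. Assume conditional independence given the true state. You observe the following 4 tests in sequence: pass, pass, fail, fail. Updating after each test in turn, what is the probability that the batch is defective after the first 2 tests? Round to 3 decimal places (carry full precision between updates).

After 'pass': P(defective) = 0.35·0.5500 / (0.35·0.5500 + 0.9·0.4500) ≈ 0.3222
After 'pass': P(defective) = 0.35·0.3222 / (0.35·0.3222 + 0.9·0.6778) ≈ 0.1560

0.156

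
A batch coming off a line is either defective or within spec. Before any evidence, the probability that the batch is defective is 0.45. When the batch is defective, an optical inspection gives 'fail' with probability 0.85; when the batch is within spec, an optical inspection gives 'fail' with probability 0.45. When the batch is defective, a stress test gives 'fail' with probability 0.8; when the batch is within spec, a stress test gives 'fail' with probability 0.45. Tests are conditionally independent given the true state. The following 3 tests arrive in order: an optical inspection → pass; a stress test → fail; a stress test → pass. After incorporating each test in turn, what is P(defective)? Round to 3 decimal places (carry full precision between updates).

0.126

After an optical inspection='pass': P(defective) = 0.15·0.4500 / (0.15·0.4500 + 0.55·0.5500) ≈ 0.1824
After a stress test='fail': P(defective) = 0.8·0.1824 / (0.8·0.1824 + 0.45·0.8176) ≈ 0.2840
After a stress test='pass': P(defective) = 0.2·0.2840 / (0.2·0.2840 + 0.55·0.7160) ≈ 0.1261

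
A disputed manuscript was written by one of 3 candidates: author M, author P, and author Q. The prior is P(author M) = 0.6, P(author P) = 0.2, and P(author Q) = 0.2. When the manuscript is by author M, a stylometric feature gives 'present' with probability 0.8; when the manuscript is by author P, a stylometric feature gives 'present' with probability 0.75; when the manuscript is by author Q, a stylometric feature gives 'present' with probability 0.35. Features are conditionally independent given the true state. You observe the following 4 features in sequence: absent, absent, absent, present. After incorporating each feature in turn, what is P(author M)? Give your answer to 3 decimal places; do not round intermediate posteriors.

0.151

After 'absent': normaliser = 0.2·0.6000 + 0.25·0.2000 + 0.65·0.2000; P(author M) ≈ 0.4000, P(author P) ≈ 0.1667, P(author Q) ≈ 0.4333
After 'absent': normaliser = 0.2·0.4000 + 0.25·0.1667 + 0.65·0.4333; P(author M) ≈ 0.1983, P(author P) ≈ 0.1033, P(author Q) ≈ 0.6983
After 'absent': normaliser = 0.2·0.1983 + 0.25·0.1033 + 0.65·0.6983; P(author M) ≈ 0.0764, P(author P) ≈ 0.0497, P(author Q) ≈ 0.8739
After 'present': normaliser = 0.8·0.0764 + 0.75·0.0497 + 0.35·0.8739; P(author M) ≈ 0.1511, P(author P) ≈ 0.0922, P(author Q) ≈ 0.7566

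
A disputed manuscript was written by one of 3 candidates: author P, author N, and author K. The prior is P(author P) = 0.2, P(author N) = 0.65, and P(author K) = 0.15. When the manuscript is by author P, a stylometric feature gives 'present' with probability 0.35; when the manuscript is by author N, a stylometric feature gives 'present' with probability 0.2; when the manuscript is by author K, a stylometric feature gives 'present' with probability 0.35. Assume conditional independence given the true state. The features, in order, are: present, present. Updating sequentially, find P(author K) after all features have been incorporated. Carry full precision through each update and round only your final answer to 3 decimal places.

After 'present': normaliser = 0.35·0.2000 + 0.2·0.6500 + 0.35·0.1500; P(author P) ≈ 0.2772, P(author N) ≈ 0.5149, P(author K) ≈ 0.2079
After 'present': normaliser = 0.35·0.2772 + 0.2·0.5149 + 0.35·0.2079; P(author P) ≈ 0.3557, P(author N) ≈ 0.3775, P(author K) ≈ 0.2668

0.267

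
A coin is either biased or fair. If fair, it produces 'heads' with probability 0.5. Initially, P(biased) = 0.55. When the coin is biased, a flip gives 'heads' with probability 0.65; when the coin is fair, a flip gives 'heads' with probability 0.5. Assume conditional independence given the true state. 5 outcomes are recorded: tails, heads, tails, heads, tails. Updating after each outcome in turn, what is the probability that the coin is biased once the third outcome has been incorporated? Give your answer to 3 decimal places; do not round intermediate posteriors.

0.438

After 'tails': P(biased) = 0.35·0.5500 / (0.35·0.5500 + 0.5·0.4500) ≈ 0.4611
After 'heads': P(biased) = 0.65·0.4611 / (0.65·0.4611 + 0.5·0.5389) ≈ 0.5266
After 'tails': P(biased) = 0.35·0.5266 / (0.35·0.5266 + 0.5·0.4734) ≈ 0.4377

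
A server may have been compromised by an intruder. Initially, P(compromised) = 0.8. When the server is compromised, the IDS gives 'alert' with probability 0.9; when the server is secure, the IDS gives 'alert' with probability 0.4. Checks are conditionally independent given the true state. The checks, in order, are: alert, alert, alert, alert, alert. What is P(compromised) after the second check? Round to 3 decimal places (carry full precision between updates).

Each posterior becomes the prior for the next update.
After 'alert': P(compromised) = 0.9·0.8000 / (0.9·0.8000 + 0.4·0.2000) ≈ 0.9000
After 'alert': P(compromised) = 0.9·0.9000 / (0.9·0.9000 + 0.4·0.1000) ≈ 0.9529

0.953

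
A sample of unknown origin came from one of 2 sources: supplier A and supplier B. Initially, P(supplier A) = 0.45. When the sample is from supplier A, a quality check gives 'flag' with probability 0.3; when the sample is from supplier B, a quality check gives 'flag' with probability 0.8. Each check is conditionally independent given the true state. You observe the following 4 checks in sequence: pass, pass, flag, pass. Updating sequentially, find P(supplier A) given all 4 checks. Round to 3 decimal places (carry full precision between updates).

After 'pass': P(supplier A) = 0.7·0.4500 / (0.7·0.4500 + 0.2·0.5500) ≈ 0.7412
After 'pass': P(supplier A) = 0.7·0.7412 / (0.7·0.7412 + 0.2·0.2588) ≈ 0.9093
After 'flag': P(supplier A) = 0.3·0.9093 / (0.3·0.9093 + 0.8·0.0907) ≈ 0.7899
After 'pass': P(supplier A) = 0.7·0.7899 / (0.7·0.7899 + 0.2·0.2101) ≈ 0.9294

0.929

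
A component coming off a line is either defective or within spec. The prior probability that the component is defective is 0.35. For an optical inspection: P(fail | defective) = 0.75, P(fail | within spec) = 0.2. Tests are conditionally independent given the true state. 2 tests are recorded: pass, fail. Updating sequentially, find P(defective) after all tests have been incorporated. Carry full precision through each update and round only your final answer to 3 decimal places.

0.387

After 'pass': P(defective) = 0.25·0.3500 / (0.25·0.3500 + 0.8·0.6500) ≈ 0.1440
After 'fail': P(defective) = 0.75·0.1440 / (0.75·0.1440 + 0.2·0.8560) ≈ 0.3869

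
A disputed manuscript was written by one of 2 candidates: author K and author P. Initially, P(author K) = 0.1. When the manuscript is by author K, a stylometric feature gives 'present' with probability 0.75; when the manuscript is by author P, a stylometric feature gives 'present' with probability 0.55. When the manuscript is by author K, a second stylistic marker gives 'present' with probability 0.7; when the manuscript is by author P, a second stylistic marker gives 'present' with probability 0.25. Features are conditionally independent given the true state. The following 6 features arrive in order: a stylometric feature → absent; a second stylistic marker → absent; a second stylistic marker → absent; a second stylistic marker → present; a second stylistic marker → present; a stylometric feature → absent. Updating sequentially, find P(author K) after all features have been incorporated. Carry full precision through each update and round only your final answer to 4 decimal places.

0.0412

Each posterior becomes the prior for the next update.
After a stylometric feature='absent': P(author K) = 0.25·0.1000 / (0.25·0.1000 + 0.45·0.9000) ≈ 0.0581
After a second stylistic marker='absent': P(author K) = 0.3·0.0581 / (0.3·0.0581 + 0.75·0.9419) ≈ 0.0241
After a second stylistic marker='absent': P(author K) = 0.3·0.0241 / (0.3·0.0241 + 0.75·0.9759) ≈ 0.0098
After a second stylistic marker='present': P(author K) = 0.7·0.0098 / (0.7·0.0098 + 0.25·0.9902) ≈ 0.0269
After a second stylistic marker='present': P(author K) = 0.7·0.0269 / (0.7·0.0269 + 0.25·0.9731) ≈ 0.0719
After a stylometric feature='absent': P(author K) = 0.25·0.0719 / (0.25·0.0719 + 0.45·0.9281) ≈ 0.0412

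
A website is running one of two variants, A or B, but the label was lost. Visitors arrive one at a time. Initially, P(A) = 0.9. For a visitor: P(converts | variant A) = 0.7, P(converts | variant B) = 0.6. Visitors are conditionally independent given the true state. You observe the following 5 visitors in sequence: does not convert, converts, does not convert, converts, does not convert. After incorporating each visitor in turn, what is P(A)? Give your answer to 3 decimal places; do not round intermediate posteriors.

After 'does not convert': P(A) = 0.3·0.9000 / (0.3·0.9000 + 0.4·0.1000) ≈ 0.8710
After 'converts': P(A) = 0.7·0.8710 / (0.7·0.8710 + 0.6·0.1290) ≈ 0.8873
After 'does not convert': P(A) = 0.3·0.8873 / (0.3·0.8873 + 0.4·0.1127) ≈ 0.8552
After 'converts': P(A) = 0.7·0.8552 / (0.7·0.8552 + 0.6·0.1448) ≈ 0.8733
After 'does not convert': P(A) = 0.3·0.8733 / (0.3·0.8733 + 0.4·0.1267) ≈ 0.8379

0.838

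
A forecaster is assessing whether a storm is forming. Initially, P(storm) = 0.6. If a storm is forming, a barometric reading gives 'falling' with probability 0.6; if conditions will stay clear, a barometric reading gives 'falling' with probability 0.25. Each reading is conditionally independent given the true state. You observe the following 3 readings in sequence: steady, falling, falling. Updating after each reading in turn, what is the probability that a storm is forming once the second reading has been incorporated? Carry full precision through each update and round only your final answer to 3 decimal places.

After 'steady': P(storm) = 0.4·0.6000 / (0.4·0.6000 + 0.75·0.4000) ≈ 0.4444
After 'falling': P(storm) = 0.6·0.4444 / (0.6·0.4444 + 0.25·0.5556) ≈ 0.6575

0.658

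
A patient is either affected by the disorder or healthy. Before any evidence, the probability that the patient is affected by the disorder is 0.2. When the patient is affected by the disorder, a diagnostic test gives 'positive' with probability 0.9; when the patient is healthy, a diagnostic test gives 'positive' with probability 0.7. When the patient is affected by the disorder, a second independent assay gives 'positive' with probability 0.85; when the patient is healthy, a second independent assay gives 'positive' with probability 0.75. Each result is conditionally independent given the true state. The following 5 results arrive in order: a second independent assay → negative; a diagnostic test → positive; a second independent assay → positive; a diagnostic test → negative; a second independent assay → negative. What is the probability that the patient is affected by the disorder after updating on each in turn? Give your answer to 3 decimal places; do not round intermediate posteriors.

After a second independent assay='negative': P(affected) = 0.15·0.2000 / (0.15·0.2000 + 0.25·0.8000) ≈ 0.1304
After a diagnostic test='positive': P(affected) = 0.9·0.1304 / (0.9·0.1304 + 0.7·0.8696) ≈ 0.1617
After a second independent assay='positive': P(affected) = 0.85·0.1617 / (0.85·0.1617 + 0.75·0.8383) ≈ 0.1794
After a diagnostic test='negative': P(affected) = 0.1·0.1794 / (0.1·0.1794 + 0.3·0.8206) ≈ 0.0679
After a second independent assay='negative': P(affected) = 0.15·0.0679 / (0.15·0.0679 + 0.25·0.9321) ≈ 0.0419

0.042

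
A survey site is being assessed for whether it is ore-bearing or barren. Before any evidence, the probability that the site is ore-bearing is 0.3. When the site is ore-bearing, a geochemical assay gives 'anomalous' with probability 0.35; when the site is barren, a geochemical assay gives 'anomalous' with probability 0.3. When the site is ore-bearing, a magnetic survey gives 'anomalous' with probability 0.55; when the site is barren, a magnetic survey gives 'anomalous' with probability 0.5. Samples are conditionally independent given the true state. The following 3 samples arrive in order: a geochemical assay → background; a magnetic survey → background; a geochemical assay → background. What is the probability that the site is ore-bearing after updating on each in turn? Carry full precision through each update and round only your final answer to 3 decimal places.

0.250

Apply Bayes' rule sequentially, carrying P(ore) forward.
After a geochemical assay='background': P(ore) = 0.65·0.3000 / (0.65·0.3000 + 0.7·0.7000) ≈ 0.2847
After a magnetic survey='background': P(ore) = 0.45·0.2847 / (0.45·0.2847 + 0.5·0.7153) ≈ 0.2637
After a geochemical assay='background': P(ore) = 0.65·0.2637 / (0.65·0.2637 + 0.7·0.7363) ≈ 0.2496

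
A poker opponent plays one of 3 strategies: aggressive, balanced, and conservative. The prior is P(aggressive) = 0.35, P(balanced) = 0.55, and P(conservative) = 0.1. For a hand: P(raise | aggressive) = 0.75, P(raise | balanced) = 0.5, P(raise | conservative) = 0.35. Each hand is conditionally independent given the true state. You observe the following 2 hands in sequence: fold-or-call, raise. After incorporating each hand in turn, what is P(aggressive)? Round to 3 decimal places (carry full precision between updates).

0.291

Each posterior becomes the prior for the next update.
After 'fold-or-call': normaliser = 0.25·0.3500 + 0.5·0.5500 + 0.65·0.1000; P(aggressive) ≈ 0.2047, P(balanced) ≈ 0.6433, P(conservative) ≈ 0.1520
After 'raise': normaliser = 0.75·0.2047 + 0.5·0.6433 + 0.35·0.1520; P(aggressive) ≈ 0.2905, P(balanced) ≈ 0.6087, P(conservative) ≈ 0.1007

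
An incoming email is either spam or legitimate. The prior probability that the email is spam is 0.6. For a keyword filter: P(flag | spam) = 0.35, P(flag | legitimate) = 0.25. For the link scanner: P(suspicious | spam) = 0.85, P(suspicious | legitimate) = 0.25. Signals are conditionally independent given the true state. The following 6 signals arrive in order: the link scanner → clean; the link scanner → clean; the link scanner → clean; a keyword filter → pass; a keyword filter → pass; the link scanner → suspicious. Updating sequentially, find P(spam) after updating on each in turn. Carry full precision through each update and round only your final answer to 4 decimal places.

After the link scanner='clean': P(spam) = 0.15·0.6000 / (0.15·0.6000 + 0.75·0.4000) ≈ 0.2308
After the link scanner='clean': P(spam) = 0.15·0.2308 / (0.15·0.2308 + 0.75·0.7692) ≈ 0.0566
After the link scanner='clean': P(spam) = 0.15·0.0566 / (0.15·0.0566 + 0.75·0.9434) ≈ 0.0119
After a keyword filter='pass': P(spam) = 0.65·0.0119 / (0.65·0.0119 + 0.75·0.9881) ≈ 0.0103
After a keyword filter='pass': P(spam) = 0.65·0.0103 / (0.65·0.0103 + 0.75·0.9897) ≈ 0.0089
After the link scanner='suspicious': P(spam) = 0.85·0.0089 / (0.85·0.0089 + 0.25·0.9911) ≈ 0.0297

0.0297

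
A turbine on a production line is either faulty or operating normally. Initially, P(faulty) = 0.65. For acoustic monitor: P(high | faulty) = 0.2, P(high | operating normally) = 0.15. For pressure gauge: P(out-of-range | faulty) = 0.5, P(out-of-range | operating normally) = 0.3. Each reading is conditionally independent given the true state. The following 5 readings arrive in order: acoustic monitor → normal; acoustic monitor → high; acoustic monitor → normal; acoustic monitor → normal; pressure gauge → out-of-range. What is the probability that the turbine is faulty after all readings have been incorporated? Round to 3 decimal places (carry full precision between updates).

0.775

Apply Bayes' rule sequentially, carrying P(faulty) forward.
After acoustic monitor='normal': P(faulty) = 0.8·0.6500 / (0.8·0.6500 + 0.85·0.3500) ≈ 0.6361
After acoustic monitor='high': P(faulty) = 0.2·0.6361 / (0.2·0.6361 + 0.15·0.3639) ≈ 0.6997
After acoustic monitor='normal': P(faulty) = 0.8·0.6997 / (0.8·0.6997 + 0.85·0.3003) ≈ 0.6869
After acoustic monitor='normal': P(faulty) = 0.8·0.6869 / (0.8·0.6869 + 0.85·0.3131) ≈ 0.6737
After pressure gauge='out-of-range': P(faulty) = 0.5·0.6737 / (0.5·0.6737 + 0.3·0.3263) ≈ 0.7748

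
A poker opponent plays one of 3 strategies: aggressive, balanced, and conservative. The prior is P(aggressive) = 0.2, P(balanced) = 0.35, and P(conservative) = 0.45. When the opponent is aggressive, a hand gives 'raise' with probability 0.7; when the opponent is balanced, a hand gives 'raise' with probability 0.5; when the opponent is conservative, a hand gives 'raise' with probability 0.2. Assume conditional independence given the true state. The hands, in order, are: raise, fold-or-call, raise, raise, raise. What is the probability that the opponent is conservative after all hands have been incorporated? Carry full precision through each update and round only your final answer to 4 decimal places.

0.0222

Apply Bayes' rule sequentially, carrying P(conservative) forward.
After 'raise': normaliser = 0.7·0.2000 + 0.5·0.3500 + 0.2·0.4500; P(aggressive) ≈ 0.3457, P(balanced) ≈ 0.4321, P(conservative) ≈ 0.2222
After 'fold-or-call': normaliser = 0.3·0.3457 + 0.5·0.4321 + 0.8·0.2222; P(aggressive) ≈ 0.2084, P(balanced) ≈ 0.4342, P(conservative) ≈ 0.3573
After 'raise': normaliser = 0.7·0.2084 + 0.5·0.4342 + 0.2·0.3573; P(aggressive) ≈ 0.3358, P(balanced) ≈ 0.4997, P(conservative) ≈ 0.1645
After 'raise': normaliser = 0.7·0.3358 + 0.5·0.4997 + 0.2·0.1645; P(aggressive) ≈ 0.4540, P(balanced) ≈ 0.4825, P(conservative) ≈ 0.0635
After 'raise': normaliser = 0.7·0.4540 + 0.5·0.4825 + 0.2·0.0635; P(aggressive) ≈ 0.5558, P(balanced) ≈ 0.4220, P(conservative) ≈ 0.0222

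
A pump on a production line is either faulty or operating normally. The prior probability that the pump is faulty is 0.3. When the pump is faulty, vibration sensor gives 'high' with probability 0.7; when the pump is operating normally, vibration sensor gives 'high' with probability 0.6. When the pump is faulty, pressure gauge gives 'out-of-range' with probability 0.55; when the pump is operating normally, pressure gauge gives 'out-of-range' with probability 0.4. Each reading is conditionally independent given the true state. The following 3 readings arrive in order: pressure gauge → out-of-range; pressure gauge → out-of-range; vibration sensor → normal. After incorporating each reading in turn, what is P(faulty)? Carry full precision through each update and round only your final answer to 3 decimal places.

0.378

After pressure gauge='out-of-range': P(faulty) = 0.55·0.3000 / (0.55·0.3000 + 0.4·0.7000) ≈ 0.3708
After pressure gauge='out-of-range': P(faulty) = 0.55·0.3708 / (0.55·0.3708 + 0.4·0.6292) ≈ 0.4476
After vibration sensor='normal': P(faulty) = 0.3·0.4476 / (0.3·0.4476 + 0.4·0.5524) ≈ 0.3780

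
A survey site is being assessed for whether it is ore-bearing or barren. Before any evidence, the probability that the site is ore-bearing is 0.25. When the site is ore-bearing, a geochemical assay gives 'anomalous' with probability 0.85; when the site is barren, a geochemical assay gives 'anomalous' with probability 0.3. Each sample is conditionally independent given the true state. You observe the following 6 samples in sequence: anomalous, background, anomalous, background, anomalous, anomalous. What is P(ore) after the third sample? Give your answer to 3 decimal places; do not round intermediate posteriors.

After 'anomalous': P(ore) = 0.85·0.2500 / (0.85·0.2500 + 0.3·0.7500) ≈ 0.4857
After 'background': P(ore) = 0.15·0.4857 / (0.15·0.4857 + 0.7·0.5143) ≈ 0.1683
After 'anomalous': P(ore) = 0.85·0.1683 / (0.85·0.1683 + 0.3·0.8317) ≈ 0.3644

0.364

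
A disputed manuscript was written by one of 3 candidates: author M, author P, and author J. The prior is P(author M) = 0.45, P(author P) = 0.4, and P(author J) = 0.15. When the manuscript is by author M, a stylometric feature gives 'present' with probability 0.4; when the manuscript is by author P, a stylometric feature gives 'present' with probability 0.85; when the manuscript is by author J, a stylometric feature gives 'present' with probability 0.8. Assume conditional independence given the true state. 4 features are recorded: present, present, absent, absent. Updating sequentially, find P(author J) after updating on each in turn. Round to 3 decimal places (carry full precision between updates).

0.106

Each posterior becomes the prior for the next update.
After 'present': normaliser = 0.4·0.4500 + 0.85·0.4000 + 0.8·0.1500; P(author M) ≈ 0.2812, P(author P) ≈ 0.5312, P(author J) ≈ 0.1875
After 'present': normaliser = 0.4·0.2812 + 0.85·0.5312 + 0.8·0.1875; P(author M) ≈ 0.1575, P(author P) ≈ 0.6324, P(author J) ≈ 0.2101
After 'absent': normaliser = 0.6·0.1575 + 0.15·0.6324 + 0.2·0.2101; P(author M) ≈ 0.4085, P(author P) ≈ 0.4099, P(author J) ≈ 0.1816
After 'absent': normaliser = 0.6·0.4085 + 0.15·0.4099 + 0.2·0.1816; P(author M) ≈ 0.7148, P(author P) ≈ 0.1793, P(author J) ≈ 0.1059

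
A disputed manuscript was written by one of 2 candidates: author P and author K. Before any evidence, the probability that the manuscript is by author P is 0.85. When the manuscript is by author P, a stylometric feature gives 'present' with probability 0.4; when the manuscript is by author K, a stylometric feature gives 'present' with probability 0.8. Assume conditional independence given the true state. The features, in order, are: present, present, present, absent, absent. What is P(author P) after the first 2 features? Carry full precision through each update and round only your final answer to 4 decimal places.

Each posterior becomes the prior for the next update.
After 'present': P(author P) = 0.4·0.8500 / (0.4·0.8500 + 0.8·0.1500) ≈ 0.7391
After 'present': P(author P) = 0.4·0.7391 / (0.4·0.7391 + 0.8·0.2609) ≈ 0.5862

0.5862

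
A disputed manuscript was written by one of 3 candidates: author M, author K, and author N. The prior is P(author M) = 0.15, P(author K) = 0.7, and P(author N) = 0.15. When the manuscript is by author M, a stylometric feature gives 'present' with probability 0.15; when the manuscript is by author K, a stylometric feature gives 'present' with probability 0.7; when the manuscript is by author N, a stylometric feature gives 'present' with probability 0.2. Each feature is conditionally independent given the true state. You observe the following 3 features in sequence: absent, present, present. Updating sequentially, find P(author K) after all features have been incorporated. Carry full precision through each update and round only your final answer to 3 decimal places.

0.931

After 'absent': normaliser = 0.85·0.1500 + 0.3·0.7000 + 0.8·0.1500; P(author M) ≈ 0.2787, P(author K) ≈ 0.4590, P(author N) ≈ 0.2623
After 'present': normaliser = 0.15·0.2787 + 0.7·0.4590 + 0.2·0.2623; P(author M) ≈ 0.1006, P(author K) ≈ 0.7732, P(author N) ≈ 0.1262
After 'present': normaliser = 0.15·0.1006 + 0.7·0.7732 + 0.2·0.1262; P(author M) ≈ 0.0259, P(author K) ≈ 0.9306, P(author N) ≈ 0.0434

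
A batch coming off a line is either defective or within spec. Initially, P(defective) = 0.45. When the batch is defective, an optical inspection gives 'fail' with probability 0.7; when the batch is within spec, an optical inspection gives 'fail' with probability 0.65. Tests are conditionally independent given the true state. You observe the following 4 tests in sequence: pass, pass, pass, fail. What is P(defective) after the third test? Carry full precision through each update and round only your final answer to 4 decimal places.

After 'pass': P(defective) = 0.3·0.4500 / (0.3·0.4500 + 0.35·0.5500) ≈ 0.4122
After 'pass': P(defective) = 0.3·0.4122 / (0.3·0.4122 + 0.35·0.5878) ≈ 0.3754
After 'pass': P(defective) = 0.3·0.3754 / (0.3·0.3754 + 0.35·0.6246) ≈ 0.3400

0.3400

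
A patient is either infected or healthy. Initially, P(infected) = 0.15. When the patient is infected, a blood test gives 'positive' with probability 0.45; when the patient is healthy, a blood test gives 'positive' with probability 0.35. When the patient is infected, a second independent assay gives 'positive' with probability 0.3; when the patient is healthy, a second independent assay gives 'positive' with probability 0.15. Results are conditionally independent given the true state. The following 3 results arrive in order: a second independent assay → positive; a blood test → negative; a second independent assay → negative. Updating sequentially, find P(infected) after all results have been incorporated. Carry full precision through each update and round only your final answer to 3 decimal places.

After a second independent assay='positive': P(infected) = 0.3·0.1500 / (0.3·0.1500 + 0.15·0.8500) ≈ 0.2609
After a blood test='negative': P(infected) = 0.55·0.2609 / (0.55·0.2609 + 0.65·0.7391) ≈ 0.2300
After a second independent assay='negative': P(infected) = 0.7·0.2300 / (0.7·0.2300 + 0.85·0.7700) ≈ 0.1974

0.197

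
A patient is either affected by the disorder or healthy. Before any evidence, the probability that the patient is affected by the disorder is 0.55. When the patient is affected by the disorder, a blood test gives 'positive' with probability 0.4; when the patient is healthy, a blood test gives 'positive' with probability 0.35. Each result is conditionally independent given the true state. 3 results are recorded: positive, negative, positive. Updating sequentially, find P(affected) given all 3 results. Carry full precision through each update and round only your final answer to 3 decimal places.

0.596

After 'positive': P(affected) = 0.4·0.5500 / (0.4·0.5500 + 0.35·0.4500) ≈ 0.5828
After 'negative': P(affected) = 0.6·0.5828 / (0.6·0.5828 + 0.65·0.4172) ≈ 0.5632
After 'positive': P(affected) = 0.4·0.5632 / (0.4·0.5632 + 0.35·0.4368) ≈ 0.5957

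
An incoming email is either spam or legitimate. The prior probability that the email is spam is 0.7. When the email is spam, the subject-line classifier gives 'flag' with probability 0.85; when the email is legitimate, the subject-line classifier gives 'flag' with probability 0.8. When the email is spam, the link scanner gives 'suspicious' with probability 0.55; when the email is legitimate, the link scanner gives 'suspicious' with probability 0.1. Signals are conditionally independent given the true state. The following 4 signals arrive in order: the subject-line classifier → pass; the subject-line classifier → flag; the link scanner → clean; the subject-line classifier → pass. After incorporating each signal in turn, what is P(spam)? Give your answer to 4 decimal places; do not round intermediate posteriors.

0.4108

After the subject-line classifier='pass': P(spam) = 0.15·0.7000 / (0.15·0.7000 + 0.2·0.3000) ≈ 0.6364
After the subject-line classifier='flag': P(spam) = 0.85·0.6364 / (0.85·0.6364 + 0.8·0.3636) ≈ 0.6503
After the link scanner='clean': P(spam) = 0.45·0.6503 / (0.45·0.6503 + 0.9·0.3497) ≈ 0.4818
After the subject-line classifier='pass': P(spam) = 0.15·0.4818 / (0.15·0.4818 + 0.2·0.5182) ≈ 0.4108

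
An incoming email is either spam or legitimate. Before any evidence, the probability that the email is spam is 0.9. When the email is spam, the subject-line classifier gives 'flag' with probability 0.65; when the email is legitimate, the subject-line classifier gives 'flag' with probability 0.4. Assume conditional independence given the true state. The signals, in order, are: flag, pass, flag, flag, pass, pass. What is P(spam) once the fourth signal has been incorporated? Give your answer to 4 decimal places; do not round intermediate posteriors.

After 'flag': P(spam) = 0.65·0.9000 / (0.65·0.9000 + 0.4·0.1000) ≈ 0.9360
After 'pass': P(spam) = 0.35·0.9360 / (0.35·0.9360 + 0.6·0.0640) ≈ 0.8951
After 'flag': P(spam) = 0.65·0.8951 / (0.65·0.8951 + 0.4·0.1049) ≈ 0.9327
After 'flag': P(spam) = 0.65·0.9327 / (0.65·0.9327 + 0.4·0.0673) ≈ 0.9575

0.9575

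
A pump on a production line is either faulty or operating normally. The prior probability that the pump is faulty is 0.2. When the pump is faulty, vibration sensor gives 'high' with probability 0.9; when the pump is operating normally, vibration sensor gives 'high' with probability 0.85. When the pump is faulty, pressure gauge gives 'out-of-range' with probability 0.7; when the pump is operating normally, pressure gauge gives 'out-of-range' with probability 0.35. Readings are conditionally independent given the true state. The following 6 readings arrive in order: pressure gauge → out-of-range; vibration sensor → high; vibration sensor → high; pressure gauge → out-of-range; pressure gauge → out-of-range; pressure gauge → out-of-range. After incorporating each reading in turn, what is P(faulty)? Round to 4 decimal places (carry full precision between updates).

0.8177

After pressure gauge='out-of-range': P(faulty) = 0.7·0.2000 / (0.7·0.2000 + 0.35·0.8000) ≈ 0.3333
After vibration sensor='high': P(faulty) = 0.9·0.3333 / (0.9·0.3333 + 0.85·0.6667) ≈ 0.3462
After vibration sensor='high': P(faulty) = 0.9·0.3462 / (0.9·0.3462 + 0.85·0.6538) ≈ 0.3592
After pressure gauge='out-of-range': P(faulty) = 0.7·0.3592 / (0.7·0.3592 + 0.35·0.6408) ≈ 0.5285
After pressure gauge='out-of-range': P(faulty) = 0.7·0.5285 / (0.7·0.5285 + 0.35·0.4715) ≈ 0.6916
After pressure gauge='out-of-range': P(faulty) = 0.7·0.6916 / (0.7·0.6916 + 0.35·0.3084) ≈ 0.8177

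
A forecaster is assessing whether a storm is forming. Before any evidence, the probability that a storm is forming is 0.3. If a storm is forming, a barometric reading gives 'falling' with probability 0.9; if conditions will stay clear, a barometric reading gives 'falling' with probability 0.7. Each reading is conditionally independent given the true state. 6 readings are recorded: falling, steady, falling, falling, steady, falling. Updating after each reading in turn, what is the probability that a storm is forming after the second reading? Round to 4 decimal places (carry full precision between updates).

Each posterior becomes the prior for the next update.
After 'falling': P(storm) = 0.9·0.3000 / (0.9·0.3000 + 0.7·0.7000) ≈ 0.3553
After 'steady': P(storm) = 0.1·0.3553 / (0.1·0.3553 + 0.3·0.6447) ≈ 0.1552

0.1552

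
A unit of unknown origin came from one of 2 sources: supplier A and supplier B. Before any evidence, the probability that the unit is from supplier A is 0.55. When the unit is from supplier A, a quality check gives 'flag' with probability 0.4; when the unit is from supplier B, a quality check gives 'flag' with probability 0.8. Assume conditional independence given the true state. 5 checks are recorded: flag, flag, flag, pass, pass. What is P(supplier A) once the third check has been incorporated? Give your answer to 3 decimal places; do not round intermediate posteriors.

0.133

After 'flag': P(supplier A) = 0.4·0.5500 / (0.4·0.5500 + 0.8·0.4500) ≈ 0.3793
After 'flag': P(supplier A) = 0.4·0.3793 / (0.4·0.3793 + 0.8·0.6207) ≈ 0.2340
After 'flag': P(supplier A) = 0.4·0.2340 / (0.4·0.2340 + 0.8·0.7660) ≈ 0.1325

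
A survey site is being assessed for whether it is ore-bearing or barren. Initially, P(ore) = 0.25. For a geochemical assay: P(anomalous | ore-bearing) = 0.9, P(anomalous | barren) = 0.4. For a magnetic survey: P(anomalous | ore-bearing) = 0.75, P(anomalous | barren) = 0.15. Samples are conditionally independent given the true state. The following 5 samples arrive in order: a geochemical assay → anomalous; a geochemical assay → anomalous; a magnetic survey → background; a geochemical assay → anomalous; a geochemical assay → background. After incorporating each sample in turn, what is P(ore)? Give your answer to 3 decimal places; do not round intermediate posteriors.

Apply Bayes' rule sequentially, carrying P(ore) forward.
After a geochemical assay='anomalous': P(ore) = 0.9·0.2500 / (0.9·0.2500 + 0.4·0.7500) ≈ 0.4286
After a geochemical assay='anomalous': P(ore) = 0.9·0.4286 / (0.9·0.4286 + 0.4·0.5714) ≈ 0.6279
After a magnetic survey='background': P(ore) = 0.25·0.6279 / (0.25·0.6279 + 0.85·0.3721) ≈ 0.3317
After a geochemical assay='anomalous': P(ore) = 0.9·0.3317 / (0.9·0.3317 + 0.4·0.6683) ≈ 0.5276
After a geochemical assay='background': P(ore) = 0.1·0.5276 / (0.1·0.5276 + 0.6·0.4724) ≈ 0.1569

0.157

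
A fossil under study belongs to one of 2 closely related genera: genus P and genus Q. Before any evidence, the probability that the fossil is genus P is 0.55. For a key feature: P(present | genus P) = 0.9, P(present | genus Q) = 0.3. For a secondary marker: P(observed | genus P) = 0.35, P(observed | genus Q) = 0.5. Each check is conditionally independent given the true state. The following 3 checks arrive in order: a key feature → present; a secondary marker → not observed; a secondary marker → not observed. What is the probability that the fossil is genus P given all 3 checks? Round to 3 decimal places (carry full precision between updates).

After a key feature='present': P(genus P) = 0.9·0.5500 / (0.9·0.5500 + 0.3·0.4500) ≈ 0.7857
After a secondary marker='not observed': P(genus P) = 0.65·0.7857 / (0.65·0.7857 + 0.5·0.2143) ≈ 0.8266
After a secondary marker='not observed': P(genus P) = 0.65·0.8266 / (0.65·0.8266 + 0.5·0.1734) ≈ 0.8610

0.861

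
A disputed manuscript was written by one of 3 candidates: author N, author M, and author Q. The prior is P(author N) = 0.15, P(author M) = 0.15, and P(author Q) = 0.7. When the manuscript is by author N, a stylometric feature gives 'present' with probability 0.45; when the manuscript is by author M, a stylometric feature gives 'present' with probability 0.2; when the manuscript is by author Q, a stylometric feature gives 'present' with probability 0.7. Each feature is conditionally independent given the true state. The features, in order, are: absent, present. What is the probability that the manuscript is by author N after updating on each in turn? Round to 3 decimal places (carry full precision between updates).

0.178

After 'absent': normaliser = 0.55·0.1500 + 0.8·0.1500 + 0.3·0.7000; P(author N) ≈ 0.2000, P(author M) ≈ 0.2909, P(author Q) ≈ 0.5091
After 'present': normaliser = 0.45·0.2000 + 0.2·0.2909 + 0.7·0.5091; P(author N) ≈ 0.1784, P(author M) ≈ 0.1153, P(author Q) ≈ 0.7063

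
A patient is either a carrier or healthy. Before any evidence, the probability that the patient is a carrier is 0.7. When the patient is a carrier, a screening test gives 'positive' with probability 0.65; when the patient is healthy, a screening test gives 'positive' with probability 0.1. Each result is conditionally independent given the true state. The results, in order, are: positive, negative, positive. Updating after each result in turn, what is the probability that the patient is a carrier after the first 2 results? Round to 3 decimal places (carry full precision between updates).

0.855

Each posterior becomes the prior for the next update.
After 'positive': P(carrier) = 0.65·0.7000 / (0.65·0.7000 + 0.1·0.3000) ≈ 0.9381
After 'negative': P(carrier) = 0.35·0.9381 / (0.35·0.9381 + 0.9·0.0619) ≈ 0.8550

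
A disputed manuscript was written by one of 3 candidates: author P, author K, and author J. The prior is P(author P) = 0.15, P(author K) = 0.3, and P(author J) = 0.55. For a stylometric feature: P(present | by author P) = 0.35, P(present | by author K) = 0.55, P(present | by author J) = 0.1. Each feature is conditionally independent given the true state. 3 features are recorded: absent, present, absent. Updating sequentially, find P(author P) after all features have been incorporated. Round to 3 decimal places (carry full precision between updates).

0.221

After 'absent': normaliser = 0.65·0.1500 + 0.45·0.3000 + 0.9·0.5500; P(author P) ≈ 0.1340, P(author K) ≈ 0.1856, P(author J) ≈ 0.6804
After 'present': normaliser = 0.35·0.1340 + 0.55·0.1856 + 0.1·0.6804; P(author P) ≈ 0.2162, P(author K) ≈ 0.4703, P(author J) ≈ 0.3135
After 'absent': normaliser = 0.65·0.2162 + 0.45·0.4703 + 0.9·0.3135; P(author P) ≈ 0.2215, P(author K) ≈ 0.3336, P(author J) ≈ 0.4449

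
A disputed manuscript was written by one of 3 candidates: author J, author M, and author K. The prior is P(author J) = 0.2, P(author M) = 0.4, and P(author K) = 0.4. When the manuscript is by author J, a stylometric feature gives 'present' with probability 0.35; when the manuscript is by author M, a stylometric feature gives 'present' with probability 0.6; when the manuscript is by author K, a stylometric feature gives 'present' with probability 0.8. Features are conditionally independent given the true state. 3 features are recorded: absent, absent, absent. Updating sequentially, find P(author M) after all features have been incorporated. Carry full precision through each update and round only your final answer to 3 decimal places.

After 'absent': normaliser = 0.65·0.2000 + 0.4·0.4000 + 0.2·0.4000; P(author J) ≈ 0.3514, P(author M) ≈ 0.4324, P(author K) ≈ 0.2162
After 'absent': normaliser = 0.65·0.3514 + 0.4·0.4324 + 0.2·0.2162; P(author J) ≈ 0.5137, P(author M) ≈ 0.3891, P(author K) ≈ 0.0973
After 'absent': normaliser = 0.65·0.5137 + 0.4·0.3891 + 0.2·0.0973; P(author J) ≈ 0.6560, P(author M) ≈ 0.3058, P(author K) ≈ 0.0382

0.306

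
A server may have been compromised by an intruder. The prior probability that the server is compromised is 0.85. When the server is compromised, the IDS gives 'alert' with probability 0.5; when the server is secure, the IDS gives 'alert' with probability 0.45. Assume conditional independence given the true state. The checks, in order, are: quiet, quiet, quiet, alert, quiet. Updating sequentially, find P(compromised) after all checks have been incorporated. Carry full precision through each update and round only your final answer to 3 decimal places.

0.811

Each posterior becomes the prior for the next update.
After 'quiet': P(compromised) = 0.5·0.8500 / (0.5·0.8500 + 0.55·0.1500) ≈ 0.8374
After 'quiet': P(compromised) = 0.5·0.8374 / (0.5·0.8374 + 0.55·0.1626) ≈ 0.8240
After 'quiet': P(compromised) = 0.5·0.8240 / (0.5·0.8240 + 0.55·0.1760) ≈ 0.8098
After 'alert': P(compromised) = 0.5·0.8098 / (0.5·0.8098 + 0.45·0.1902) ≈ 0.8255
After 'quiet': P(compromised) = 0.5·0.8255 / (0.5·0.8255 + 0.55·0.1745) ≈ 0.8113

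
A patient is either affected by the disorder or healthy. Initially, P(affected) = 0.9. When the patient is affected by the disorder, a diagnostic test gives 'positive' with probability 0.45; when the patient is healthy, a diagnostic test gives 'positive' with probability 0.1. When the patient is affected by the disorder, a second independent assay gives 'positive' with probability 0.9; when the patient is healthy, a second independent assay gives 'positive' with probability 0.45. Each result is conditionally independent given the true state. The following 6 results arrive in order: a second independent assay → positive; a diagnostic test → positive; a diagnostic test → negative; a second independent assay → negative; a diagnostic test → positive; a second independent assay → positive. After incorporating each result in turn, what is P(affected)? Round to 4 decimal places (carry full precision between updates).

After a second independent assay='positive': P(affected) = 0.9·0.9000 / (0.9·0.9000 + 0.45·0.1000) ≈ 0.9474
After a diagnostic test='positive': P(affected) = 0.45·0.9474 / (0.45·0.9474 + 0.1·0.0526) ≈ 0.9878
After a diagnostic test='negative': P(affected) = 0.55·0.9878 / (0.55·0.9878 + 0.9·0.0122) ≈ 0.9802
After a second independent assay='negative': P(affected) = 0.1·0.9802 / (0.1·0.9802 + 0.55·0.0198) ≈ 0.9000
After a diagnostic test='positive': P(affected) = 0.45·0.9000 / (0.45·0.9000 + 0.1·0.1000) ≈ 0.9759
After a second independent assay='positive': P(affected) = 0.9·0.9759 / (0.9·0.9759 + 0.45·0.0241) ≈ 0.9878

0.9878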